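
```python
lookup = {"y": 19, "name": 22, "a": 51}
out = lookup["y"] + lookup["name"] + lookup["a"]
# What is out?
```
Trace:
  lookup={'y': 19, 'name': 22, 'a': 51}
  lookup={'y': 19, 'name': 22, 'a': 51}, out=92

Final answer: 92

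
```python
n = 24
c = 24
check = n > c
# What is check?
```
Trace:
  n=24
  n=24, c=24
  n=24, c=24, check=False

Final answer: False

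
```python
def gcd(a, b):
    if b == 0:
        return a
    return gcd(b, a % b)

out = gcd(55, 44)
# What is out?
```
Call trace:
gcd(a=55, b=44)
  gcd(a=44, b=11)
    gcd(a=11, b=0)
    -> return 11
  -> return 11
-> return 11

Final answer: 11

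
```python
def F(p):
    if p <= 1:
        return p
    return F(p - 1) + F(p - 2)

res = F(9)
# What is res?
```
Call trace (a repeated sub-call is expanded the first time; later identical calls just restate its return value):
F(p=9)
  F(p=8)
    F(p=7)
      F(p=6)
        F(p=5)
          F(p=4)
            F(p=3)
              F(p=2)
                F(p=1)
                -> return 1
                F(p=0)
                -> return 0
              -> return 1
              F(p=1)
              -> return 1
            -> return 2
            F(p=2) -> return 1  (same call as traced above)
          -> return 3
          F(p=3) -> return 2  (same call as traced above)
        -> return 5
        F(p=4) -> return 3  (same call as traced above)
      -> return 8
      F(p=5) -> return 5  (same call as traced above)
    -> return 13
    F(p=6) -> return 8  (same call as traced above)
  -> return 21
  F(p=7) -> return 13  (same call as traced above)
-> return 34

Final answer: 34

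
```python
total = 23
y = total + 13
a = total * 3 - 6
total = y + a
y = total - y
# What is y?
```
Trace:
  total=23
  total=23, y=36
  total=23, y=36, a=63
  total=99, y=36, a=63
  total=99, y=63, a=63

Final answer: 63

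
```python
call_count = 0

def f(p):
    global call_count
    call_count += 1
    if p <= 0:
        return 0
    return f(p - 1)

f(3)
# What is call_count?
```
Call trace:
f(p=3)
  f(p=2)
    f(p=1)
      f(p=0)
      -> return 0
    -> return 0
  -> return 0
-> return 0

call_count is incremented once per call. f is entered once for each p = 3, 2, 1, 0 (the p <= 0 call returns without recursing), i.e. 3 + 1 calls.
call_count = 4

Final answer: 4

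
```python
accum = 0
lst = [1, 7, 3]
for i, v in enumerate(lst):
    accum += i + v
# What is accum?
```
Trace:
  accum=0
  accum=1, i=0, v=1
  accum=9, i=1, v=7
  accum=14, i=2, v=3

Final answer: 14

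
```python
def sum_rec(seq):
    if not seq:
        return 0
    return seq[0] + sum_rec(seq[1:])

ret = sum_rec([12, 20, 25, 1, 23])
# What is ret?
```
Call trace:
sum_rec(seq=[12, 20, 25, 1, 23])
  sum_rec(seq=[20, 25, 1, 23])
    sum_rec(seq=[25, 1, 23])
      sum_rec(seq=[1, 23])
        sum_rec(seq=[23])
          sum_rec(seq=[])
          -> return 0
        -> return 23
      -> return 24
    -> return 49
  -> return 69
-> return 81

Final answer: 81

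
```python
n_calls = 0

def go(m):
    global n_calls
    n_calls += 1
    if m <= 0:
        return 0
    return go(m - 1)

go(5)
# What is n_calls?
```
Call trace:
go(m=5)
  go(m=4)
    go(m=3)
      go(m=2)
        go(m=1)
          go(m=0)
          -> return 0
        -> return 0
      -> return 0
    -> return 0
  -> return 0
-> return 0

n_calls is incremented once per call. go is entered once for each m = 5, 4, 3, 2, 1, 0 (the m <= 0 call returns without recursing), i.e. 5 + 1 calls.
n_calls = 6

Final answer: 6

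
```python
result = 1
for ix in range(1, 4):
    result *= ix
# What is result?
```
Trace:
  result=1
  result=1, ix=1
  result=2, ix=2
  result=6, ix=3

Final answer: 6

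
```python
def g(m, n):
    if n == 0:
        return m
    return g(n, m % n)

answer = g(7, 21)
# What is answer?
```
Call trace:
g(m=7, n=21)
  g(m=21, n=7)
    g(m=7, n=0)
    -> return 7
  -> return 7
-> return 7

Final answer: 7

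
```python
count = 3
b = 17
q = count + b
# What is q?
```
Trace:
  count=3
  count=3, b=17
  count=3, b=17, q=20

Final answer: 20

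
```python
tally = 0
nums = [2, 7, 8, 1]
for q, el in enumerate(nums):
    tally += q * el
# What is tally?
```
Trace:
  tally=0
  tally=0, q=0, el=2
  tally=7, q=1, el=7
  tally=23, q=2, el=8
  tally=26, q=3, el=1

Final answer: 26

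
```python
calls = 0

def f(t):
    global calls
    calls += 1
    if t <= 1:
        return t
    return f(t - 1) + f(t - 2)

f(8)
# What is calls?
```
Call trace (a repeated sub-call is expanded the first time; later identical calls just restate its return value):
f(t=8)
  f(t=7)
    f(t=6)
      f(t=5)
        f(t=4)
          f(t=3)
            f(t=2)
              f(t=1)
              -> return 1
              f(t=0)
              -> return 0
            -> return 1
            f(t=1)
            -> return 1
          -> return 2
          f(t=2) -> return 1  (same call as traced above)
        -> return 3
        f(t=3) -> return 2  (same call as traced above)
      -> return 5
      f(t=4) -> return 3  (same call as traced above)
    -> return 8
    f(t=5) -> return 5  (same call as traced above)
  -> return 13
  f(t=6) -> return 8  (same call as traced above)
-> return 21

calls is incremented once per call, so count the calls in each subtree. Let C(t) = number of calls made by f(t).
C(0) = C(1) = 1 (base case, no recursion); C(t) = 1 + C(t - 1) + C(t - 2) otherwise.
C(2) = 1 + C(1) + C(0) = 1 + 1 + 1 = 3
C(3) = 1 + C(2) + C(1) = 1 + 3 + 1 = 5
C(4) = 1 + C(3) + C(2) = 1 + 5 + 3 = 9
C(5) = 1 + C(4) + C(3) = 1 + 9 + 5 = 15
C(6) = 1 + C(5) + C(4) = 1 + 15 + 9 = 25
C(7) = 1 + C(6) + C(5) = 1 + 25 + 15 = 41
C(8) = 1 + C(7) + C(6) = 1 + 41 + 25 = 67
calls = C(8) = 67

Final answer: 67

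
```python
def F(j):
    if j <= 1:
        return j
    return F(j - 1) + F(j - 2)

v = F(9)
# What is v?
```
Call trace (a repeated sub-call is expanded the first time; later identical calls just restate its return value):
F(j=9)
  F(j=8)
    F(j=7)
      F(j=6)
        F(j=5)
          F(j=4)
            F(j=3)
              F(j=2)
                F(j=1)
                -> return 1
                F(j=0)
                -> return 0
              -> return 1
              F(j=1)
              -> return 1
            -> return 2
            F(j=2) -> return 1  (same call as traced above)
          -> return 3
          F(j=3) -> return 2  (same call as traced above)
        -> return 5
        F(j=4) -> return 3  (same call as traced above)
      -> return 8
      F(j=5) -> return 5  (same call as traced above)
    -> return 13
    F(j=6) -> return 8  (same call as traced above)
  -> return 21
  F(j=7) -> return 13  (same call as traced above)
-> return 34

Final answer: 34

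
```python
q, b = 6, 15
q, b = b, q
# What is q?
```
Trace:
  q=6, b=15
  q=15, b=6

Final answer: 15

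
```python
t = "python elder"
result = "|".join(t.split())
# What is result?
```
Trace:
  t='python elder'
  t='python elder', result='python|elder'

Final answer: 'python|elder'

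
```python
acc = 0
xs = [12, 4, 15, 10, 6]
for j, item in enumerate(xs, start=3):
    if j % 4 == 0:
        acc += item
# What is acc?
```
Trace:
  acc=0
  acc=0, j=3, item=12
  acc=4, j=4, item=4
  acc=4, j=5, item=15
  acc=4, j=6, item=10
  acc=4, j=7, item=6

Final answer: 4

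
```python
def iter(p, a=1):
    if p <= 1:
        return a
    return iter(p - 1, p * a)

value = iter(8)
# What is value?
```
Call trace:
iter(p=8, a=1)
  iter(p=7, a=8)
    iter(p=6, a=56)
      iter(p=5, a=336)
        iter(p=4, a=1680)
          iter(p=3, a=6720)
            iter(p=2, a=20160)
              iter(p=1, a=40320)
              -> return 40320
            -> return 40320
          -> return 40320
        -> return 40320
      -> return 40320
    -> return 40320
  -> return 40320
-> return 40320

Final answer: 40320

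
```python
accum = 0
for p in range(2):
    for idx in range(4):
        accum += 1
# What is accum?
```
Trace:
  accum=0
  accum=1, p=0, idx=0
  accum=2, p=0, idx=1
  accum=3, p=0, idx=2
  accum=4, p=0, idx=3
  accum=5, p=1, idx=0
  accum=6, p=1, idx=1
  accum=7, p=1, idx=2
  accum=8, p=1, idx=3

Final answer: 8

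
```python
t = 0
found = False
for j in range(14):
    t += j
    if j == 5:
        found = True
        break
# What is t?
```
Trace:
  t=0
  t=0, found=False
  t=0, found=False, j=0
  t=1, found=False, j=1
  t=3, found=False, j=2
  t=6, found=False, j=3
  t=10, found=False, j=4
  t=15, found=True, j=5

Final answer: 15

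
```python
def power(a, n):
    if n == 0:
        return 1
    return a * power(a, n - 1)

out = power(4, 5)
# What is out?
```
Call trace:
power(a=4, n=5)
  power(a=4, n=4)
    power(a=4, n=3)
      power(a=4, n=2)
        power(a=4, n=1)
          power(a=4, n=0)
          -> return 1
        -> return 4
      -> return 16
    -> return 64
  -> return 256
-> return 1024

Final answer: 1024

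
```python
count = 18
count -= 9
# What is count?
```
Trace:
  count=18
  count=9

Final answer: 9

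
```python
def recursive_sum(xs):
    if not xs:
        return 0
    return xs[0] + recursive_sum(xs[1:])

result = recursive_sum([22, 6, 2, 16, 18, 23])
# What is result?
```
Call trace:
recursive_sum(xs=[22, 6, 2, 16, 18, 23])
  recursive_sum(xs=[6, 2, 16, 18, 23])
    recursive_sum(xs=[2, 16, 18, 23])
      recursive_sum(xs=[16, 18, 23])
        recursive_sum(xs=[18, 23])
          recursive_sum(xs=[23])
            recursive_sum(xs=[])
            -> return 0
          -> return 23
        -> return 41
      -> return 57
    -> return 59
  -> return 65
-> return 87

Final answer: 87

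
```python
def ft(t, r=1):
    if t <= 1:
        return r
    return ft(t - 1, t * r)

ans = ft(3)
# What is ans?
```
Call trace:
ft(t=3, r=1)
  ft(t=2, r=3)
    ft(t=1, r=6)
    -> return 6
  -> return 6
-> return 6

Final answer: 6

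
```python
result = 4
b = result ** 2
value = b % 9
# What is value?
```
Trace:
  result=4
  result=4, b=16
  result=4, b=16, value=7

Final answer: 7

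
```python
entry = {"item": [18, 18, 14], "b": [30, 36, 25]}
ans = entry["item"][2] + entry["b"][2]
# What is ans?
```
Trace:
  entry={'item': [18, 18, 14], 'b': [30, 36, 25]}
  entry={'item': [18, 18, 14], 'b': [30, 36, 25]}, ans=39

Final answer: 39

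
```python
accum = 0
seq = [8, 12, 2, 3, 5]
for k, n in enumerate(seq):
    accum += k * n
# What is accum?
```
Trace:
  accum=0
  accum=0, k=0, n=8
  accum=12, k=1, n=12
  accum=16, k=2, n=2
  accum=25, k=3, n=3
  accum=45, k=4, n=5

Final answer: 45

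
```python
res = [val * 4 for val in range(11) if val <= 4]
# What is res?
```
Trace:
  val=0
  val=1
  val=2
  val=3
  val=4
  val=5
  val=6
  val=7
  val=8
  val=9
  val=10
  res=[0, 4, 8, 12, 16]

Final answer: [0, 4, 8, 12, 16]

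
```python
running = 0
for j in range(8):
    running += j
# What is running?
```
Trace:
  running=0
  running=0, j=0
  running=1, j=1
  running=3, j=2
  running=6, j=3
  running=10, j=4
  running=15, j=5
  running=21, j=6
  running=28, j=7

Final answer: 28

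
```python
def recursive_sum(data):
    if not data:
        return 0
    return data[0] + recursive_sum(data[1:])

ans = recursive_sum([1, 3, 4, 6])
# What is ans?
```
Call trace:
recursive_sum(data=[1, 3, 4, 6])
  recursive_sum(data=[3, 4, 6])
    recursive_sum(data=[4, 6])
      recursive_sum(data=[6])
        recursive_sum(data=[])
        -> return 0
      -> return 6
    -> return 10
  -> return 13
-> return 14

Final answer: 14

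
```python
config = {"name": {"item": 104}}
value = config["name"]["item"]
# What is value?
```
Trace:
  config={'name': {'item': 104}}
  config={'name': {'item': 104}}, value=104

Final answer: 104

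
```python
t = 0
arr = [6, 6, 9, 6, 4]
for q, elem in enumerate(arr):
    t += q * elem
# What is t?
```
Trace:
  t=0
  t=0, q=0, elem=6
  t=6, q=1, elem=6
  t=24, q=2, elem=9
  t=42, q=3, elem=6
  t=58, q=4, elem=4

Final answer: 58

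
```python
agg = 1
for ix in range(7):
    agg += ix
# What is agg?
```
Trace:
  agg=1
  agg=1, ix=0
  agg=2, ix=1
  agg=4, ix=2
  agg=7, ix=3
  agg=11, ix=4
  agg=16, ix=5
  agg=22, ix=6

Final answer: 22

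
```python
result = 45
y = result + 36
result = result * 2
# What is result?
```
Trace:
  result=45
  result=45, y=81
  result=90, y=81

Final answer: 90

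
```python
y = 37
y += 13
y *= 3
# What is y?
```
Trace:
  y=37
  y=50
  y=150

Final answer: 150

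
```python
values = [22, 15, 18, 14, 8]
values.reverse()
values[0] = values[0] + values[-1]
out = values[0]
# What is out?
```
Trace:
  values=[22, 15, 18, 14, 8]
  values=[8, 14, 18, 15, 22]
  values=[30, 14, 18, 15, 22]
  values=[30, 14, 18, 15, 22], out=30

Final answer: 30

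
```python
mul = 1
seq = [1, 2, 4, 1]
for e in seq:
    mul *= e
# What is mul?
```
Trace:
  mul=1
  mul=1, e=1
  mul=2, e=2
  mul=8, e=4
  mul=8, e=1

Final answer: 8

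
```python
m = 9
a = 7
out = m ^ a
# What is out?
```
Trace:
  m=9
  m=9, a=7
  m=9, a=7, out=14

Final answer: 14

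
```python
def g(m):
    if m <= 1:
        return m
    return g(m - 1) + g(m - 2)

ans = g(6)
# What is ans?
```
Call trace (a repeated sub-call is expanded the first time; later identical calls just restate its return value):
g(m=6)
  g(m=5)
    g(m=4)
      g(m=3)
        g(m=2)
          g(m=1)
          -> return 1
          g(m=0)
          -> return 0
        -> return 1
        g(m=1)
        -> return 1
      -> return 2
      g(m=2) -> return 1  (same call as traced above)
    -> return 3
    g(m=3) -> return 2  (same call as traced above)
  -> return 5
  g(m=4) -> return 3  (same call as traced above)
-> return 8

Final answer: 8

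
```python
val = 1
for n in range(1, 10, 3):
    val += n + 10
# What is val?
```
Trace:
  val=1
  val=12, n=1
  val=26, n=4
  val=43, n=7

Final answer: 43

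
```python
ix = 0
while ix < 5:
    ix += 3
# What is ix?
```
Trace:
  ix=0
  ix=3
  ix=6

Final answer: 6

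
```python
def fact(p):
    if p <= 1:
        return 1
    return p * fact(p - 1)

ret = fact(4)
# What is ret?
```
Call trace:
fact(p=4)
  fact(p=3)
    fact(p=2)
      fact(p=1)
      -> return 1
    -> return 2
  -> return 6
-> return 24

Final answer: 24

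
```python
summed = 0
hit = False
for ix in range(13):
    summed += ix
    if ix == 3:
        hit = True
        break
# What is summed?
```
Trace:
  summed=0
  summed=0, hit=False
  summed=0, hit=False, ix=0
  summed=1, hit=False, ix=1
  summed=3, hit=False, ix=2
  summed=6, hit=True, ix=3

Final answer: 6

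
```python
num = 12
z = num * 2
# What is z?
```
Trace:
  num=12
  num=12, z=24

Final answer: 24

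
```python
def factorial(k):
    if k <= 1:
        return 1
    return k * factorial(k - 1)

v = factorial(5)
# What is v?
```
Call trace:
factorial(k=5)
  factorial(k=4)
    factorial(k=3)
      factorial(k=2)
        factorial(k=1)
        -> return 1
      -> return 2
    -> return 6
  -> return 24
-> return 120

Final answer: 120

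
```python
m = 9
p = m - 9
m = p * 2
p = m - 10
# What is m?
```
Trace:
  m=9
  m=9, p=0
  m=0, p=0
  m=0, p=-10

Final answer: 0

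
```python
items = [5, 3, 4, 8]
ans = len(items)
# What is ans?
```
Trace:
  items=[5, 3, 4, 8]
  items=[5, 3, 4, 8], ans=4

Final answer: 4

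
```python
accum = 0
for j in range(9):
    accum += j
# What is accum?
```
Trace:
  accum=0
  accum=0, j=0
  accum=1, j=1
  accum=3, j=2
  accum=6, j=3
  accum=10, j=4
  accum=15, j=5
  accum=21, j=6
  accum=28, j=7
  accum=36, j=8

Final answer: 36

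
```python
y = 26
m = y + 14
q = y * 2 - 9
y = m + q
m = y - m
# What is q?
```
Trace:
  y=26
  y=26, m=40
  y=26, m=40, q=43
  y=83, m=40, q=43
  y=83, m=43, q=43

Final answer: 43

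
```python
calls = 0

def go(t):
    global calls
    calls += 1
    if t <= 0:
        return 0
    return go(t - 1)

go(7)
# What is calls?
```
Call trace:
go(t=7)
  go(t=6)
    go(t=5)
      go(t=4)
        go(t=3)
          go(t=2)
            go(t=1)
              go(t=0)
              -> return 0
            -> return 0
          -> return 0
        -> return 0
      -> return 0
    -> return 0
  -> return 0
-> return 0

calls is incremented once per call. go is entered once for each t = 7, 6, 5, 4, 3, 2, 1, 0 (the t <= 0 call returns without recursing), i.e. 7 + 1 calls.
calls = 8

Final answer: 8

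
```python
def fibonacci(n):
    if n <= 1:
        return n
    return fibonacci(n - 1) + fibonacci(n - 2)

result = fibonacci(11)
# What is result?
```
Call trace (a repeated sub-call is expanded the first time; later identical calls just restate its return value):
fibonacci(n=11)
  fibonacci(n=10)
    fibonacci(n=9)
      fibonacci(n=8)
        fibonacci(n=7)
          fibonacci(n=6)
            fibonacci(n=5)
              fibonacci(n=4)
                fibonacci(n=3)
                  fibonacci(n=2)
                    fibonacci(n=1)
                    -> return 1
                    fibonacci(n=0)
                    -> return 0
                  -> return 1
                  fibonacci(n=1)
                  -> return 1
                -> return 2
                fibonacci(n=2) -> return 1  (same call as traced above)
              -> return 3
              fibonacci(n=3) -> return 2  (same call as traced above)
            -> return 5
            fibonacci(n=4) -> return 3  (same call as traced above)
          -> return 8
          fibonacci(n=5) -> return 5  (same call as traced above)
        -> return 13
        fibonacci(n=6) -> return 8  (same call as traced above)
      -> return 21
      fibonacci(n=7) -> return 13  (same call as traced above)
    -> return 34
    fibonacci(n=8) -> return 21  (same call as traced above)
  -> return 55
  fibonacci(n=9) -> return 34  (same call as traced above)
-> return 89

Final answer: 89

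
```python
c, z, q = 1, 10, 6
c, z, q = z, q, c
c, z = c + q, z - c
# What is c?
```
Trace:
  c=1, z=10, q=6
  c=10, z=6, q=1
  c=11, z=-4, q=1

Final answer: 11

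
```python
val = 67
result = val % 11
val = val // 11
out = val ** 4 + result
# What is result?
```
Trace:
  val=67
  val=67, result=1
  val=6, result=1
  val=6, result=1, out=1297

Final answer: 1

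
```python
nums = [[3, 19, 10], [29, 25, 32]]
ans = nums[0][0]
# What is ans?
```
Trace:
  nums=[[3, 19, 10], [29, 25, 32]]
  nums=[[3, 19, 10], [29, 25, 32]], ans=3

Final answer: 3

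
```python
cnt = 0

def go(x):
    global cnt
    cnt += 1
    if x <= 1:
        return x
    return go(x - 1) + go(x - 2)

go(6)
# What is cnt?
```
Call trace (a repeated sub-call is expanded the first time; later identical calls just restate its return value):
go(x=6)
  go(x=5)
    go(x=4)
      go(x=3)
        go(x=2)
          go(x=1)
          -> return 1
          go(x=0)
          -> return 0
        -> return 1
        go(x=1)
        -> return 1
      -> return 2
      go(x=2) -> return 1  (same call as traced above)
    -> return 3
    go(x=3) -> return 2  (same call as traced above)
  -> return 5
  go(x=4) -> return 3  (same call as traced above)
-> return 8

cnt is incremented once per call, so count the calls in each subtree. Let C(x) = number of calls made by go(x).
C(0) = C(1) = 1 (base case, no recursion); C(x) = 1 + C(x - 1) + C(x - 2) otherwise.
C(2) = 1 + C(1) + C(0) = 1 + 1 + 1 = 3
C(3) = 1 + C(2) + C(1) = 1 + 3 + 1 = 5
C(4) = 1 + C(3) + C(2) = 1 + 5 + 3 = 9
C(5) = 1 + C(4) + C(3) = 1 + 9 + 5 = 15
C(6) = 1 + C(5) + C(4) = 1 + 15 + 9 = 25
cnt = C(6) = 25

Final answer: 25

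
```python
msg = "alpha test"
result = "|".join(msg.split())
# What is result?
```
Trace:
  msg='alpha test'
  msg='alpha test', result='alpha|test'

Final answer: 'alpha|test'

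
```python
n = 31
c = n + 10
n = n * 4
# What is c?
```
Trace:
  n=31
  n=31, c=41
  n=124, c=41

Final answer: 41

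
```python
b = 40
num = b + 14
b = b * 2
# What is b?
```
Trace:
  b=40
  b=40, num=54
  b=80, num=54

Final answer: 80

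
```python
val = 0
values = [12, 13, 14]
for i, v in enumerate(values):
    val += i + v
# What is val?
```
Trace:
  val=0
  val=12, i=0, v=12
  val=26, i=1, v=13
  val=42, i=2, v=14

Final answer: 42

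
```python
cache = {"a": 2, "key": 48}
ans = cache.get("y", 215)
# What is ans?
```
Trace:
  cache={'a': 2, 'key': 48}
  cache={'a': 2, 'key': 48}, ans=215

Final answer: 215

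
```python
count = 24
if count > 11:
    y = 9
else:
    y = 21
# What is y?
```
Trace:
  count=24
  count=24, y=9

Final answer: 9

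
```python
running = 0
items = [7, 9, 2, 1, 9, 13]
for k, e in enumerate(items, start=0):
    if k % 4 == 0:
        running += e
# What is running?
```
Trace:
  running=0
  running=7, k=0, e=7
  running=7, k=1, e=9
  running=7, k=2, e=2
  running=7, k=3, e=1
  running=16, k=4, e=9
  running=16, k=5, e=13

Final answer: 16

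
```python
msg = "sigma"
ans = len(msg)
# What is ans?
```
Trace:
  msg='sigma'
  msg='sigma', ans=5

Final answer: 5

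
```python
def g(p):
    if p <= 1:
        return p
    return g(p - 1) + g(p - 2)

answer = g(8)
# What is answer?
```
Call trace (a repeated sub-call is expanded the first time; later identical calls just restate its return value):
g(p=8)
  g(p=7)
    g(p=6)
      g(p=5)
        g(p=4)
          g(p=3)
            g(p=2)
              g(p=1)
              -> return 1
              g(p=0)
              -> return 0
            -> return 1
            g(p=1)
            -> return 1
          -> return 2
          g(p=2) -> return 1  (same call as traced above)
        -> return 3
        g(p=3) -> return 2  (same call as traced above)
      -> return 5
      g(p=4) -> return 3  (same call as traced above)
    -> return 8
    g(p=5) -> return 5  (same call as traced above)
  -> return 13
  g(p=6) -> return 8  (same call as traced above)
-> return 21

Final answer: 21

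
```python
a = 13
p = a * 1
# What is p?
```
Trace:
  a=13
  a=13, p=13

Final answer: 13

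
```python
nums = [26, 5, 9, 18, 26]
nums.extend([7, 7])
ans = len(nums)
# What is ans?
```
Trace:
  nums=[26, 5, 9, 18, 26]
  nums=[26, 5, 9, 18, 26, 7, 7]
  nums=[26, 5, 9, 18, 26, 7, 7], ans=7

Final answer: 7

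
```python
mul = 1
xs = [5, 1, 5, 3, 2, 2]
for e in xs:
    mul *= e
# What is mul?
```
Trace:
  mul=1
  mul=5, e=5
  mul=5, e=1
  mul=25, e=5
  mul=75, e=3
  mul=150, e=2
  mul=300, e=2

Final answer: 300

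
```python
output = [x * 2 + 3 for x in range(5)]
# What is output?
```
Trace:
  x=0
  x=1
  x=2
  x=3
  x=4
  output=[3, 5, 7, 9, 11]

Final answer: [3, 5, 7, 9, 11]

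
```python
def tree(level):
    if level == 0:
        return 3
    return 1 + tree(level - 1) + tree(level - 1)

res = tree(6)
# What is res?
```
Call trace (a repeated sub-call is expanded the first time; later identical calls just restate its return value):
tree(level=6)
  tree(level=5)
    tree(level=4)
      tree(level=3)
        tree(level=2)
          tree(level=1)
            tree(level=0)
            -> return 3
            tree(level=0)
            -> return 3
          -> return 7
          tree(level=1) -> return 7  (same call as traced above)
        -> return 15
        tree(level=2) -> return 15  (same call as traced above)
      -> return 31
      tree(level=3) -> return 31  (same call as traced above)
    -> return 63
    tree(level=4) -> return 63  (same call as traced above)
  -> return 127
  tree(level=5) -> return 127  (same call as traced above)
-> return 255

Final answer: 255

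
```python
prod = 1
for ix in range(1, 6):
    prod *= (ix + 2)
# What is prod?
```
Trace:
  prod=1
  prod=3, ix=1
  prod=12, ix=2
  prod=60, ix=3
  prod=360, ix=4
  prod=2520, ix=5

Final answer: 2520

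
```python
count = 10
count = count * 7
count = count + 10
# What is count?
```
Trace:
  count=10
  count=70
  count=80

Final answer: 80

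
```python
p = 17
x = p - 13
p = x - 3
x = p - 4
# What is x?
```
Trace:
  p=17
  p=17, x=4
  p=1, x=4
  p=1, x=-3

Final answer: -3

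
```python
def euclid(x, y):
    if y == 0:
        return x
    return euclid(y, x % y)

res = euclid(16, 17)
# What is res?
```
Call trace:
euclid(x=16, y=17)
  euclid(x=17, y=16)
    euclid(x=16, y=1)
      euclid(x=1, y=0)
      -> return 1
    -> return 1
  -> return 1
-> return 1

Final answer: 1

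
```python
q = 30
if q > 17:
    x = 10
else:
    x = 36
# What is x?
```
Trace:
  q=30
  q=30, x=10

Final answer: 10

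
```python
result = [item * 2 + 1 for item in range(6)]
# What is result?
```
Trace:
  item=0
  item=1
  item=2
  item=3
  item=4
  item=5
  result=[1, 3, 5, 7, 9, 11]

Final answer: [1, 3, 5, 7, 9, 11]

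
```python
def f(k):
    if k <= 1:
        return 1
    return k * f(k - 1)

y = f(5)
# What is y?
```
Call trace:
f(k=5)
  f(k=4)
    f(k=3)
      f(k=2)
        f(k=1)
        -> return 1
      -> return 2
    -> return 6
  -> return 24
-> return 120

Final answer: 120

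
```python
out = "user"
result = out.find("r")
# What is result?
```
Trace:
  out='user'
  out='user', result=3

Final answer: 3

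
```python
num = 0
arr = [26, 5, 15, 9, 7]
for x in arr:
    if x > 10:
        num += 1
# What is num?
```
Trace:
  num=0
  num=1, x=26
  num=1, x=5
  num=2, x=15
  num=2, x=9
  num=2, x=7

Final answer: 2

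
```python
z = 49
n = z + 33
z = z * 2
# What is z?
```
Trace:
  z=49
  z=49, n=82
  z=98, n=82

Final answer: 98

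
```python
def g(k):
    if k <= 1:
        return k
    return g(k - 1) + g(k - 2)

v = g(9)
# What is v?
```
Call trace (a repeated sub-call is expanded the first time; later identical calls just restate its return value):
g(k=9)
  g(k=8)
    g(k=7)
      g(k=6)
        g(k=5)
          g(k=4)
            g(k=3)
              g(k=2)
                g(k=1)
                -> return 1
                g(k=0)
                -> return 0
              -> return 1
              g(k=1)
              -> return 1
            -> return 2
            g(k=2) -> return 1  (same call as traced above)
          -> return 3
          g(k=3) -> return 2  (same call as traced above)
        -> return 5
        g(k=4) -> return 3  (same call as traced above)
      -> return 8
      g(k=5) -> return 5  (same call as traced above)
    -> return 13
    g(k=6) -> return 8  (same call as traced above)
  -> return 21
  g(k=7) -> return 13  (same call as traced above)
-> return 34

Final answer: 34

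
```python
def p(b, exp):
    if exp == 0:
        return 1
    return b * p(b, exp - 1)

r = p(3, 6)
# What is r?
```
Call trace:
p(b=3, exp=6)
  p(b=3, exp=5)
    p(b=3, exp=4)
      p(b=3, exp=3)
        p(b=3, exp=2)
          p(b=3, exp=1)
            p(b=3, exp=0)
            -> return 1
          -> return 3
        -> return 9
      -> return 27
    -> return 81
  -> return 243
-> return 729

Final answer: 729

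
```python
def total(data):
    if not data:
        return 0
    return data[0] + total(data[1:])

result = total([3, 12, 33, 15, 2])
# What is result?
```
Call trace:
total(data=[3, 12, 33, 15, 2])
  total(data=[12, 33, 15, 2])
    total(data=[33, 15, 2])
      total(data=[15, 2])
        total(data=[2])
          total(data=[])
          -> return 0
        -> return 2
      -> return 17
    -> return 50
  -> return 62
-> return 65

Final answer: 65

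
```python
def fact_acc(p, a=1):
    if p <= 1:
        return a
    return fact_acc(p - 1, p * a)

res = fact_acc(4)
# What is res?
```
Call trace:
fact_acc(p=4, a=1)
  fact_acc(p=3, a=4)
    fact_acc(p=2, a=12)
      fact_acc(p=1, a=24)
      -> return 24
    -> return 24
  -> return 24
-> return 24

Final answer: 24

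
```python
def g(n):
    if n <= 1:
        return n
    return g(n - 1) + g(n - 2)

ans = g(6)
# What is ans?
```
Call trace (a repeated sub-call is expanded the first time; later identical calls just restate its return value):
g(n=6)
  g(n=5)
    g(n=4)
      g(n=3)
        g(n=2)
          g(n=1)
          -> return 1
          g(n=0)
          -> return 0
        -> return 1
        g(n=1)
        -> return 1
      -> return 2
      g(n=2) -> return 1  (same call as traced above)
    -> return 3
    g(n=3) -> return 2  (same call as traced above)
  -> return 5
  g(n=4) -> return 3  (same call as traced above)
-> return 8

Final answer: 8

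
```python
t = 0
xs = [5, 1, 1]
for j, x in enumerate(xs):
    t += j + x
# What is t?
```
Trace:
  t=0
  t=5, j=0, x=5
  t=7, j=1, x=1
  t=10, j=2, x=1

Final answer: 10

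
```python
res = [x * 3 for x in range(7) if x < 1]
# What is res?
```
Trace:
  x=0
  x=1
  x=2
  x=3
  x=4
  x=5
  x=6
  res=[0]

Final answer: [0]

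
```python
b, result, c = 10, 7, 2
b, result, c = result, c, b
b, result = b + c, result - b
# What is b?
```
Trace:
  b=10, result=7, c=2
  b=7, result=2, c=10
  b=17, result=-5, c=10

Final answer: 17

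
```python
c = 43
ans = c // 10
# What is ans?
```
Trace:
  c=43
  c=43, ans=4

Final answer: 4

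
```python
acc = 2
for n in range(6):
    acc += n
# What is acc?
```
Trace:
  acc=2
  acc=2, n=0
  acc=3, n=1
  acc=5, n=2
  acc=8, n=3
  acc=12, n=4
  acc=17, n=5

Final answer: 17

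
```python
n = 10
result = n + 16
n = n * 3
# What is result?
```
Trace:
  n=10
  n=10, result=26
  n=30, result=26

Final answer: 26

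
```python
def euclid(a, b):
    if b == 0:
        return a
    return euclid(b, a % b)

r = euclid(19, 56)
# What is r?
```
Call trace:
euclid(a=19, b=56)
  euclid(a=56, b=19)
    euclid(a=19, b=18)
      euclid(a=18, b=1)
        euclid(a=1, b=0)
        -> return 1
      -> return 1
    -> return 1
  -> return 1
-> return 1

Final answer: 1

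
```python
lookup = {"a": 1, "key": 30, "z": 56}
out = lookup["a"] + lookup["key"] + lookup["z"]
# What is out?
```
Trace:
  lookup={'a': 1, 'key': 30, 'z': 56}
  lookup={'a': 1, 'key': 30, 'z': 56}, out=87

Final answer: 87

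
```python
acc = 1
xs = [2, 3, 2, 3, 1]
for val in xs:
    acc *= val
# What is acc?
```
Trace:
  acc=1
  acc=2, val=2
  acc=6, val=3
  acc=12, val=2
  acc=36, val=3
  acc=36, val=1

Final answer: 36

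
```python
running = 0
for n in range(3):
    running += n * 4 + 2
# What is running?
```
Trace:
  running=0
  running=2, n=0
  running=8, n=1
  running=18, n=2

Final answer: 18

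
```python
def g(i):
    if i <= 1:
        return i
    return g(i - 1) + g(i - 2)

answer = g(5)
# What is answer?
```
Call trace (a repeated sub-call is expanded the first time; later identical calls just restate its return value):
g(i=5)
  g(i=4)
    g(i=3)
      g(i=2)
        g(i=1)
        -> return 1
        g(i=0)
        -> return 0
      -> return 1
      g(i=1)
      -> return 1
    -> return 2
    g(i=2) -> return 1  (same call as traced above)
  -> return 3
  g(i=3) -> return 2  (same call as traced above)
-> return 5

Final answer: 5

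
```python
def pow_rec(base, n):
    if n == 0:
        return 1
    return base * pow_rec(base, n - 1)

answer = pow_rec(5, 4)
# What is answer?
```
Call trace:
pow_rec(base=5, n=4)
  pow_rec(base=5, n=3)
    pow_rec(base=5, n=2)
      pow_rec(base=5, n=1)
        pow_rec(base=5, n=0)
        -> return 1
      -> return 5
    -> return 25
  -> return 125
-> return 625

Final answer: 625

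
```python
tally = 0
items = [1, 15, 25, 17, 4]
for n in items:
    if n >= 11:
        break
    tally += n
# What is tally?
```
Trace:
  tally=0
  tally=1, n=1
  tally=1, n=15

Final answer: 1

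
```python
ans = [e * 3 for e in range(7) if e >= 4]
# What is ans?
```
Trace:
  e=0
  e=1
  e=2
  e=3
  e=4
  e=5
  e=6
  ans=[12, 15, 18]

Final answer: [12, 15, 18]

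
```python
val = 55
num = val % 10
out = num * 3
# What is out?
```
Trace:
  val=55
  val=55, num=5
  val=55, num=5, out=15

Final answer: 15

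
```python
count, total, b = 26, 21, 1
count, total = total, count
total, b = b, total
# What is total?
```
Trace:
  count=26, total=21, b=1
  count=21, total=26, b=1
  count=21, total=1, b=26

Final answer: 1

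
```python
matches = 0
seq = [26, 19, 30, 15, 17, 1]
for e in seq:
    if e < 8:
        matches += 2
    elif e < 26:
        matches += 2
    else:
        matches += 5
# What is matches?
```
Trace:
  matches=0
  matches=5, e=26
  matches=7, e=19
  matches=12, e=30
  matches=14, e=15
  matches=16, e=17
  matches=18, e=1

Final answer: 18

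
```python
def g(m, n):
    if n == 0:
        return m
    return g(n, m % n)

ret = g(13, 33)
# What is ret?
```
Call trace:
g(m=13, n=33)
  g(m=33, n=13)
    g(m=13, n=7)
      g(m=7, n=6)
        g(m=6, n=1)
          g(m=1, n=0)
          -> return 1
        -> return 1
      -> return 1
    -> return 1
  -> return 1
-> return 1

Final answer: 1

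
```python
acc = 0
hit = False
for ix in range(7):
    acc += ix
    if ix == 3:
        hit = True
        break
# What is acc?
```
Trace:
  acc=0
  acc=0, hit=False
  acc=0, hit=False, ix=0
  acc=1, hit=False, ix=1
  acc=3, hit=False, ix=2
  acc=6, hit=True, ix=3

Final answer: 6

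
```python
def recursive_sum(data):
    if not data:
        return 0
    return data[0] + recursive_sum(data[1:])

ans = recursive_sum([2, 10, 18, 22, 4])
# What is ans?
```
Call trace:
recursive_sum(data=[2, 10, 18, 22, 4])
  recursive_sum(data=[10, 18, 22, 4])
    recursive_sum(data=[18, 22, 4])
      recursive_sum(data=[22, 4])
        recursive_sum(data=[4])
          recursive_sum(data=[])
          -> return 0
        -> return 4
      -> return 26
    -> return 44
  -> return 54
-> return 56

Final answer: 56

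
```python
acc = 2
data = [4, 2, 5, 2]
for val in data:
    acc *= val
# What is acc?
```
Trace:
  acc=2
  acc=8, val=4
  acc=16, val=2
  acc=80, val=5
  acc=160, val=2

Final answer: 160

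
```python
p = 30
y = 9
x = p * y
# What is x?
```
Trace:
  p=30
  p=30, y=9
  p=30, y=9, x=270

Final answer: 270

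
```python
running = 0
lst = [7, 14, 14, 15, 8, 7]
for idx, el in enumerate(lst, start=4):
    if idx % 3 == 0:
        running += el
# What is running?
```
Trace:
  running=0
  running=0, idx=4, el=7
  running=0, idx=5, el=14
  running=14, idx=6, el=14
  running=14, idx=7, el=15
  running=14, idx=8, el=8
  running=21, idx=9, el=7

Final answer: 21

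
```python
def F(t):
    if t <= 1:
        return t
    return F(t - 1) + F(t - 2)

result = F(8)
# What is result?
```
Call trace (a repeated sub-call is expanded the first time; later identical calls just restate its return value):
F(t=8)
  F(t=7)
    F(t=6)
      F(t=5)
        F(t=4)
          F(t=3)
            F(t=2)
              F(t=1)
              -> return 1
              F(t=0)
              -> return 0
            -> return 1
            F(t=1)
            -> return 1
          -> return 2
          F(t=2) -> return 1  (same call as traced above)
        -> return 3
        F(t=3) -> return 2  (same call as traced above)
      -> return 5
      F(t=4) -> return 3  (same call as traced above)
    -> return 8
    F(t=5) -> return 5  (same call as traced above)
  -> return 13
  F(t=6) -> return 8  (same call as traced above)
-> return 21

Final answer: 21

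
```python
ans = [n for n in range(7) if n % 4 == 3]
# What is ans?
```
Trace:
  n=0
  n=1
  n=2
  n=3
  n=4
  n=5
  n=6
  ans=[3]

Final answer: [3]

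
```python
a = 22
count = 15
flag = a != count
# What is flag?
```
Trace:
  a=22
  a=22, count=15
  a=22, count=15, flag=True

Final answer: True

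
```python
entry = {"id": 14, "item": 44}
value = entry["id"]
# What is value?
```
Trace:
  entry={'id': 14, 'item': 44}
  entry={'id': 14, 'item': 44}, value=14

Final answer: 14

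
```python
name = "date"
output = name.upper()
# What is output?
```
Trace:
  name='date'
  name='date', output='DATE'

Final answer: 'DATE'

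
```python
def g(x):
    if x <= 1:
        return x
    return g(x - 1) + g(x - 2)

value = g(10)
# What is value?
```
Call trace (a repeated sub-call is expanded the first time; later identical calls just restate its return value):
g(x=10)
  g(x=9)
    g(x=8)
      g(x=7)
        g(x=6)
          g(x=5)
            g(x=4)
              g(x=3)
                g(x=2)
                  g(x=1)
                  -> return 1
                  g(x=0)
                  -> return 0
                -> return 1
                g(x=1)
                -> return 1
              -> return 2
              g(x=2) -> return 1  (same call as traced above)
            -> return 3
            g(x=3) -> return 2  (same call as traced above)
          -> return 5
          g(x=4) -> return 3  (same call as traced above)
        -> return 8
        g(x=5) -> return 5  (same call as traced above)
      -> return 13
      g(x=6) -> return 8  (same call as traced above)
    -> return 21
    g(x=7) -> return 13  (same call as traced above)
  -> return 34
  g(x=8) -> return 21  (same call as traced above)
-> return 55

Final answer: 55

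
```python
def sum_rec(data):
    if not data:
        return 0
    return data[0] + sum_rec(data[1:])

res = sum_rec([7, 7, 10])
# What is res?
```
Call trace:
sum_rec(data=[7, 7, 10])
  sum_rec(data=[7, 10])
    sum_rec(data=[10])
      sum_rec(data=[])
      -> return 0
    -> return 10
  -> return 17
-> return 24

Final answer: 24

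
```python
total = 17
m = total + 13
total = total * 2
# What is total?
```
Trace:
  total=17
  total=17, m=30
  total=34, m=30

Final answer: 34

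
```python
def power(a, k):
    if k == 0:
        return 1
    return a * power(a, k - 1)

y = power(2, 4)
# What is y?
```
Call trace:
power(a=2, k=4)
  power(a=2, k=3)
    power(a=2, k=2)
      power(a=2, k=1)
        power(a=2, k=0)
        -> return 1
      -> return 2
    -> return 4
  -> return 8
-> return 16

Final answer: 16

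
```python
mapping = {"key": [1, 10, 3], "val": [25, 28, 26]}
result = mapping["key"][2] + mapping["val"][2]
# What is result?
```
Trace:
  mapping={'key': [1, 10, 3], 'val': [25, 28, 26]}
  mapping={'key': [1, 10, 3], 'val': [25, 28, 26]}, result=29

Final answer: 29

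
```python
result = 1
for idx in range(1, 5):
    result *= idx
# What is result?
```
Trace:
  result=1
  result=1, idx=1
  result=2, idx=2
  result=6, idx=3
  result=24, idx=4

Final answer: 24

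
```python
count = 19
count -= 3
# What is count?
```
Trace:
  count=19
  count=16

Final answer: 16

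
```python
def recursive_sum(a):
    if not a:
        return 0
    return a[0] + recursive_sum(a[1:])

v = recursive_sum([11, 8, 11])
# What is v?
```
Call trace:
recursive_sum(a=[11, 8, 11])
  recursive_sum(a=[8, 11])
    recursive_sum(a=[11])
      recursive_sum(a=[])
      -> return 0
    -> return 11
  -> return 19
-> return 30

Final answer: 30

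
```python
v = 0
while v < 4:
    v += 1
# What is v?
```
Trace:
  v=0
  v=1
  v=2
  v=3
  v=4

Final answer: 4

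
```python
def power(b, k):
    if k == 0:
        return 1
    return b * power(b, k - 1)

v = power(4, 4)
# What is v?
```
Call trace:
power(b=4, k=4)
  power(b=4, k=3)
    power(b=4, k=2)
      power(b=4, k=1)
        power(b=4, k=0)
        -> return 1
      -> return 4
    -> return 16
  -> return 64
-> return 256

Final answer: 256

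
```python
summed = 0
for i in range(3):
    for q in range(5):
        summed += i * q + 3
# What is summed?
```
Trace:
  summed=0
  summed=3, i=0, q=0
  summed=6, i=0, q=1
  summed=9, i=0, q=2
  summed=12, i=0, q=3
  summed=15, i=0, q=4
  summed=18, i=1, q=0
  summed=22, i=1, q=1
  summed=27, i=1, q=2
  summed=33, i=1, q=3
  summed=40, i=1, q=4
  summed=43, i=2, q=0
  summed=48, i=2, q=1
  summed=55, i=2, q=2
  summed=64, i=2, q=3
  summed=75, i=2, q=4

Final answer: 75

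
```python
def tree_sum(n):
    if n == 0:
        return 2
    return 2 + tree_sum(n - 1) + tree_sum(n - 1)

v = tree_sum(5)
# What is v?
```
Call trace (a repeated sub-call is expanded the first time; later identical calls just restate its return value):
tree_sum(n=5)
  tree_sum(n=4)
    tree_sum(n=3)
      tree_sum(n=2)
        tree_sum(n=1)
          tree_sum(n=0)
          -> return 2
          tree_sum(n=0)
          -> return 2
        -> return 6
        tree_sum(n=1) -> return 6  (same call as traced above)
      -> return 14
      tree_sum(n=2) -> return 14  (same call as traced above)
    -> return 30
    tree_sum(n=3) -> return 30  (same call as traced above)
  -> return 62
  tree_sum(n=4) -> return 62  (same call as traced above)
-> return 126

Final answer: 126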